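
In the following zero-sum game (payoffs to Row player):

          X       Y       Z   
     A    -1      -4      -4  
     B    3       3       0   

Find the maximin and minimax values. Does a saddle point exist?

Maximin = 0, Minimax = 0, Saddle: True

Work:
Row minimums: [-4, 0] → maximin = 0
Column maximums: [3, 3, 0] → minimax = 0
Saddle point exists! Game value = 0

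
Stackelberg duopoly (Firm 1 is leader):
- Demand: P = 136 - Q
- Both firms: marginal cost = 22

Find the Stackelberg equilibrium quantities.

q₁* (leader) = 57.0, q₂* (follower) = 28.5

Work:
Follower's reaction: q₂ = (a - c - q₁)/2
Leader substitutes: π₁ = q₁·(a - q₁ - (a-c-q₁)/2 - c)
FOC: q₁* = (136 - 22)/2 = 57.00
Then: q₂* = (136 - 22 - 57.0)/2 = 28.50
Leader has first-mover advantage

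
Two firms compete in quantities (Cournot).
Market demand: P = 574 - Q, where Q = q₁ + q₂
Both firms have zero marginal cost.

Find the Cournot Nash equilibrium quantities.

q₁* = q₂* = 191.33; P* = 191.33

Work:
Profit: π_i = P·q_i = (a - q_i - q_j)·q_i
FOC: ∂π_i/∂q_i = a - 2q_i - q_j = 0
Reaction function: q_i = (574 - q_j)/2
Symmetry: q* = 574/3 = 191.33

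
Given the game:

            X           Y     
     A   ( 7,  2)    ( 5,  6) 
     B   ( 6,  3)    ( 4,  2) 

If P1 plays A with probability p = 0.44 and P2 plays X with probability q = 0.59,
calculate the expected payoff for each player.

E[P1] = 5.62, E[P2] = 3.052

Work:
E[P1] = p·q·π₁(A,X) + p·(1-q)·π₁(A,Y) + (1-p)·q·π₁(B,X) + (1-p)·(1-q)·π₁(B,Y)
= 0.44·0.59·7 + 0.44·0.41·5 + 0.56·0.59·6 + 0.56·0.41·4
= 5.62

E[P2] = 3.052 (similar calculation)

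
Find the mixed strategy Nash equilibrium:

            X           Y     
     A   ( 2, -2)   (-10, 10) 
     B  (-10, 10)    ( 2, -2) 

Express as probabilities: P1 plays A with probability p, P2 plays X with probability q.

p = 0.5, q = 0.5

Work:
Find probabilities that make opponent indifferent:
P2 chooses q to make P1 indifferent between A and B
P1 chooses p to make P2 indifferent between X and Y
Mixed NE: P1 plays (A: 0.5, B: 0.5), P2 plays (X: 0.5, Y: 0.5)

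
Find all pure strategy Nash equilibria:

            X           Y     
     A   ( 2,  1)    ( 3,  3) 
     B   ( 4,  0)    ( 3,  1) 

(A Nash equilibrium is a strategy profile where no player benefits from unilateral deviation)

Nash equilibrium: (A, Y), (B, Y)

Work:
Best responses:
  P1 vs X: payoffs [2, 4] → best response B (payoff 4)
  P1 vs Y: payoffs [3, 3] → best response A/B (payoff 3)
  P2 vs A: payoffs [1, 3] → best response Y (payoff 3)
  P2 vs B: payoffs [0, 1] → best response Y (payoff 1)
Mutual best responses: (A,Y), (B,Y) → Nash equilibria.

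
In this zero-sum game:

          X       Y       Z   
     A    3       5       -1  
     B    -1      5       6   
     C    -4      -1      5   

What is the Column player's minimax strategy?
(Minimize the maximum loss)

Column should play X, value = 3

Work:
Column player minimizes Row's maximum payoff:
Column X: max payoff to Row = 3
Column Y: max payoff to Row = 5
Column Z: max payoff to Row = 6
Minimum is 3, achieved by column X.
Minimax strategy: X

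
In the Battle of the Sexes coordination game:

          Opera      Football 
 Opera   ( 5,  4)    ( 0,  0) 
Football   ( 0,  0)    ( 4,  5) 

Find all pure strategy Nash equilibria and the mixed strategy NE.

Pure NE: (Opera, Opera) and (Football, Football); Mixed NE: p = 0.5556, q = 0.4444

Work:
Check pure NE:
(Opera, Opera): (5, 4) - no unilateral deviation beneficial
(Football, Football): (4, 5) - no unilateral deviation beneficial
Mixed NE: P1 plays Opera with p = 0.5556, P2 plays Opera with q = 0.4444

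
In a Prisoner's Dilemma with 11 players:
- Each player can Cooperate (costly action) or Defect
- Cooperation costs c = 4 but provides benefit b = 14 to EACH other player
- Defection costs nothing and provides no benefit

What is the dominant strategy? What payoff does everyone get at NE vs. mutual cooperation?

Dominant: Defect; NE payoff = 0; Coop payoff = 136

Work:
Defect dominates (saves cost c = 4, benefit to others is external)
NE: All defect → everyone gets 0
If all cooperate: each receives (10)×14 - 4 = 136
Social dilemma: 136 > 0 but NE gives 0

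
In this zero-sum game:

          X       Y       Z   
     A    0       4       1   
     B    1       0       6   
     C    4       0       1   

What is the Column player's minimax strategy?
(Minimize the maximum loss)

Column should play X or Y (all achieve the minimum), value = 4

Work:
Column player minimizes Row's maximum payoff:
Column X: max payoff to Row = 4
Column Y: max payoff to Row = 4
Column Z: max payoff to Row = 6
Minimum is 4, achieved by columns X, Y (tied).
Each of X or Y is a minimax strategy.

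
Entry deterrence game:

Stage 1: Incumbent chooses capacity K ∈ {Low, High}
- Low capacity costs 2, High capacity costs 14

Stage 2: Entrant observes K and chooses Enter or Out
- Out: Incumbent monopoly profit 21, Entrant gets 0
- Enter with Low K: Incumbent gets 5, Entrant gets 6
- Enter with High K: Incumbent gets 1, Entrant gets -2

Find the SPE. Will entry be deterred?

SPE: (High, Enter|Low, Out|High); Entry deterred. Incumbent net profit = 7

Work:
After Low K: Entrant enters (6 > 0)
After High K: Entrant stays out (-2 < 0)
Incumbent: Low → 5−2=3, High → 21−14=7
Incumbent chooses High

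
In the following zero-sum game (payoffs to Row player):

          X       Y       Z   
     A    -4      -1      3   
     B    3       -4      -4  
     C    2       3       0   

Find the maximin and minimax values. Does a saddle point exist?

Maximin = 0, Minimax = 3, Saddle: False

Work:
Row minimums: [-4, -4, 0] → maximin = 0
Column maximums: [3, 3, 3] → minimax = 3
No saddle point (maximin ≠ minimax). Mixed strategy needed.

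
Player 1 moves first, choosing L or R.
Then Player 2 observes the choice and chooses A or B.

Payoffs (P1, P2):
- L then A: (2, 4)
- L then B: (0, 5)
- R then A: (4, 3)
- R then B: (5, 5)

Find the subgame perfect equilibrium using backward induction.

P1 plays R, P2 plays B after L and B after R; Payoff (5, 5)

Work:
Backward induction:
After L: P2 chooses B → P1 gets 0
After R: P2 chooses B → P1 gets 5
P1 chooses R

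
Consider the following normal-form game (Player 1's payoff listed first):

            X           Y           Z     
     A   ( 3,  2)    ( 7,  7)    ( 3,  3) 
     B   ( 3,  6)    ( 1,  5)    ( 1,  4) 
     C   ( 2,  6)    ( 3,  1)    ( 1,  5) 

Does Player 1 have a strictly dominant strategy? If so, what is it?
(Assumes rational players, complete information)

No strictly dominant strategy exists for Player 1

Work:
A strategy strictly dominates another if it gives a strictly higher payoff against every opponent action. Compare each pair of P1's strategies column-by-column:
  A vs B: [3 vs 3, 7 vs 1, 3 vs 1] → A does not strictly dominate B (column X: 3 ≤ 3)
  A vs C: [3 vs 2, 7 vs 3, 3 vs 1] → A strictly dominates C
  B vs A: [3 vs 3, 1 vs 7, 1 vs 3] → B does not strictly dominate A (column X: 3 ≤ 3)
  B vs C: [3 vs 2, 1 vs 3, 1 vs 1] → B does not strictly dominate C (column Y: 1 ≤ 3)
  C vs A: [2 vs 3, 3 vs 7, 1 vs 3] → C does not strictly dominate A (column X: 2 ≤ 3)
  C vs B: [2 vs 3, 3 vs 1, 1 vs 1] → C does not strictly dominate B (column X: 2 ≤ 3)
No single strategy strictly dominates all others → no strictly dominant strategy.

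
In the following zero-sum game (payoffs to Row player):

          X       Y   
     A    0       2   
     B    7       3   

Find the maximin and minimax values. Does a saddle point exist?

Maximin = 3, Minimax = 3, Saddle: True

Work:
Row minimums: [0, 3] → maximin = 3
Column maximums: [7, 3] → minimax = 3
Saddle point exists! Game value = 3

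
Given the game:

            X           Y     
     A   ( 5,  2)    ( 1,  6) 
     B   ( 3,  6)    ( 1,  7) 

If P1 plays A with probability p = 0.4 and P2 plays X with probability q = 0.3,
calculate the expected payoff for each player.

E[P1] = 1.84, E[P2] = 5.94

Work:
E[P1] = p·q·π₁(A,X) + p·(1-q)·π₁(A,Y) + (1-p)·q·π₁(B,X) + (1-p)·(1-q)·π₁(B,Y)
= 0.4·0.3·5 + 0.4·0.7·1 + 0.6·0.3·3 + 0.6·0.7·1
= 1.84

E[P2] = 5.94 (similar calculation)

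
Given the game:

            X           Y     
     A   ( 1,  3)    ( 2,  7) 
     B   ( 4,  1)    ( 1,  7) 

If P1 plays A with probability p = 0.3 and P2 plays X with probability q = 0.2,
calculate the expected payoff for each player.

E[P1] = 1.66, E[P2] = 5.92

Work:
E[P1] = p·q·π₁(A,X) + p·(1-q)·π₁(A,Y) + (1-p)·q·π₁(B,X) + (1-p)·(1-q)·π₁(B,Y)
= 0.3·0.2·1 + 0.3·0.8·2 + 0.7·0.2·4 + 0.7·0.8·1
= 1.66

E[P2] = 5.92 (similar calculation)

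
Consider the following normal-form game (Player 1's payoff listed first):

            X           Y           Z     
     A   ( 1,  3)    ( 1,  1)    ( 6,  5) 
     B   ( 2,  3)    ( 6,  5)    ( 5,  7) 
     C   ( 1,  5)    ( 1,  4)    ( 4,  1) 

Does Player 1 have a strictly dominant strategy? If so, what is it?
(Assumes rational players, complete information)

No strictly dominant strategy exists for Player 1

Work:
A strategy strictly dominates another if it gives a strictly higher payoff against every opponent action. Compare each pair of P1's strategies column-by-column:
  A vs B: [1 vs 2, 1 vs 6, 6 vs 5] → A does not strictly dominate B (column X: 1 ≤ 2)
  A vs C: [1 vs 1, 1 vs 1, 6 vs 4] → A does not strictly dominate C (column X: 1 ≤ 1)
  B vs A: [2 vs 1, 6 vs 1, 5 vs 6] → B does not strictly dominate A (column Z: 5 ≤ 6)
  B vs C: [2 vs 1, 6 vs 1, 5 vs 4] → B strictly dominates C
  C vs A: [1 vs 1, 1 vs 1, 4 vs 6] → C does not strictly dominate A (column X: 1 ≤ 1)
  C vs B: [1 vs 2, 1 vs 6, 4 vs 5] → C does not strictly dominate B (column X: 1 ≤ 2)
No single strategy strictly dominates all others → no strictly dominant strategy.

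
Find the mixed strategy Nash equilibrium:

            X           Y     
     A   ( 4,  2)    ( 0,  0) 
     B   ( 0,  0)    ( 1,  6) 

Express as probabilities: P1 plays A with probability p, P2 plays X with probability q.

p = 0.75, q = 0.2

Work:
Find probabilities that make opponent indifferent:
P2 chooses q to make P1 indifferent between A and B
P1 chooses p to make P2 indifferent between X and Y
Mixed NE: P1 plays (A: 0.75, B: 0.25), P2 plays (X: 0.2, Y: 0.8)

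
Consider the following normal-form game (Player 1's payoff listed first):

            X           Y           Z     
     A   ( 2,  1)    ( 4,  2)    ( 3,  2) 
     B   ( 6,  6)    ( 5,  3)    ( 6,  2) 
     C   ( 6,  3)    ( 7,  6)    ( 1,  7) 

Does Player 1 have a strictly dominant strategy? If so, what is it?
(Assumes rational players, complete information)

No strictly dominant strategy exists for Player 1

Work:
A strategy strictly dominates another if it gives a strictly higher payoff against every opponent action. Compare each pair of P1's strategies column-by-column:
  A vs B: [2 vs 6, 4 vs 5, 3 vs 6] → A does not strictly dominate B (column X: 2 ≤ 6)
  A vs C: [2 vs 6, 4 vs 7, 3 vs 1] → A does not strictly dominate C (column X: 2 ≤ 6)
  B vs A: [6 vs 2, 5 vs 4, 6 vs 3] → B strictly dominates A
  B vs C: [6 vs 6, 5 vs 7, 6 vs 1] → B does not strictly dominate C (column X: 6 ≤ 6)
  C vs A: [6 vs 2, 7 vs 4, 1 vs 3] → C does not strictly dominate A (column Z: 1 ≤ 3)
  C vs B: [6 vs 6, 7 vs 5, 1 vs 6] → C does not strictly dominate B (column X: 6 ≤ 6)
No single strategy strictly dominates all others → no strictly dominant strategy.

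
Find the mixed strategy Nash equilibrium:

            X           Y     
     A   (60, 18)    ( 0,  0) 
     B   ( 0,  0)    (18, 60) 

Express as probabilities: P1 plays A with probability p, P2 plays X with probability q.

p = 0.7692, q = 0.2308

Work:
Find probabilities that make opponent indifferent:
P2 chooses q to make P1 indifferent between A and B
P1 chooses p to make P2 indifferent between X and Y
Mixed NE: P1 plays (A: 0.7692, B: 0.2308), P2 plays (X: 0.2308, Y: 0.7692)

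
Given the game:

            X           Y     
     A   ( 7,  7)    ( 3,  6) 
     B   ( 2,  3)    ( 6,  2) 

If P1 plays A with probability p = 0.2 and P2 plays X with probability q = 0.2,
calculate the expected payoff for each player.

E[P1] = 4.92, E[P2] = 3.0

Work:
E[P1] = p·q·π₁(A,X) + p·(1-q)·π₁(A,Y) + (1-p)·q·π₁(B,X) + (1-p)·(1-q)·π₁(B,Y)
= 0.2·0.2·7 + 0.2·0.8·3 + 0.8·0.2·2 + 0.8·0.8·6
= 4.92

E[P2] = 3.0 (similar calculation)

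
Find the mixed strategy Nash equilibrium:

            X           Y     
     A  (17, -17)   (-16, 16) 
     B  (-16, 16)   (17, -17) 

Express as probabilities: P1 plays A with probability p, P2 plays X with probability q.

p = 0.5, q = 0.5

Work:
Find probabilities that make opponent indifferent:
P2 chooses q to make P1 indifferent between A and B
P1 chooses p to make P2 indifferent between X and Y
Mixed NE: P1 plays (A: 0.5, B: 0.5), P2 plays (X: 0.5, Y: 0.5)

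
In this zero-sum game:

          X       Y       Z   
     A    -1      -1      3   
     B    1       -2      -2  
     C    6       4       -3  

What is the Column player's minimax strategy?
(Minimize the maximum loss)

Column should play Z, value = 3

Work:
Column player minimizes Row's maximum payoff:
Column X: max payoff to Row = 6
Column Y: max payoff to Row = 4
Column Z: max payoff to Row = 3
Minimum is 3, achieved by column Z.
Minimax strategy: Z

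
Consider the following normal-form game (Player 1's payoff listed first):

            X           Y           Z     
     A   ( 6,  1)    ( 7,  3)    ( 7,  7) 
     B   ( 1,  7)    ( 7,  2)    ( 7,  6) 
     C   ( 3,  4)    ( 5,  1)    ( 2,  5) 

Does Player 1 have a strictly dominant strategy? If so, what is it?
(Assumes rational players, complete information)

No strictly dominant strategy exists for Player 1

Work:
A strategy strictly dominates another if it gives a strictly higher payoff against every opponent action. Compare each pair of P1's strategies column-by-column:
  A vs B: [6 vs 1, 7 vs 7, 7 vs 7] → A does not strictly dominate B (column Y: 7 ≤ 7)
  A vs C: [6 vs 3, 7 vs 5, 7 vs 2] → A strictly dominates C
  B vs A: [1 vs 6, 7 vs 7, 7 vs 7] → B does not strictly dominate A (column X: 1 ≤ 6)
  B vs C: [1 vs 3, 7 vs 5, 7 vs 2] → B does not strictly dominate C (column X: 1 ≤ 3)
  C vs A: [3 vs 6, 5 vs 7, 2 vs 7] → C does not strictly dominate A (column X: 3 ≤ 6)
  C vs B: [3 vs 1, 5 vs 7, 2 vs 7] → C does not strictly dominate B (column Y: 5 ≤ 7)
No single strategy strictly dominates all others → no strictly dominant strategy.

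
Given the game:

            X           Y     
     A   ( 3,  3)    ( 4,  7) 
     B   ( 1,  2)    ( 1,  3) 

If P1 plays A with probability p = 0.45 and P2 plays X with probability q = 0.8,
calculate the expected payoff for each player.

E[P1] = 1.99, E[P2] = 2.92

Work:
E[P1] = p·q·π₁(A,X) + p·(1-q)·π₁(A,Y) + (1-p)·q·π₁(B,X) + (1-p)·(1-q)·π₁(B,Y)
= 0.45·0.8·3 + 0.45·0.2·4 + 0.55·0.8·1 + 0.55·0.2·1
= 1.99

E[P2] = 2.92 (similar calculation)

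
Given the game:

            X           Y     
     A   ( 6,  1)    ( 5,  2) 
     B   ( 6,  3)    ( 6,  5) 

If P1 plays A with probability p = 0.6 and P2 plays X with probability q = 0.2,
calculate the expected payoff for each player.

E[P1] = 5.52, E[P2] = 2.92

Work:
E[P1] = p·q·π₁(A,X) + p·(1-q)·π₁(A,Y) + (1-p)·q·π₁(B,X) + (1-p)·(1-q)·π₁(B,Y)
= 0.6·0.2·6 + 0.6·0.8·5 + 0.4·0.2·6 + 0.4·0.8·6
= 5.52

E[P2] = 2.92 (similar calculation)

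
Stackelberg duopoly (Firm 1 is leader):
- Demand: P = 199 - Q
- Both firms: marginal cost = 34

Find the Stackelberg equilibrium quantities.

q₁* (leader) = 82.5, q₂* (follower) = 41.25

Work:
Follower's reaction: q₂ = (a - c - q₁)/2
Leader substitutes: π₁ = q₁·(a - q₁ - (a-c-q₁)/2 - c)
FOC: q₁* = (199 - 34)/2 = 82.50
Then: q₂* = (199 - 34 - 82.5)/2 = 41.25
Leader has first-mover advantage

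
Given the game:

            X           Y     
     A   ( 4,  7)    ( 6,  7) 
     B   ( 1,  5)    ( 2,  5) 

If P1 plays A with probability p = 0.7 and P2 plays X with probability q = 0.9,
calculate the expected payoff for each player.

E[P1] = 3.27, E[P2] = 6.4

Work:
E[P1] = p·q·π₁(A,X) + p·(1-q)·π₁(A,Y) + (1-p)·q·π₁(B,X) + (1-p)·(1-q)·π₁(B,Y)
= 0.7·0.9·4 + 0.7·0.1·6 + 0.3·0.9·1 + 0.3·0.1·2
= 3.27

E[P2] = 6.4 (similar calculation)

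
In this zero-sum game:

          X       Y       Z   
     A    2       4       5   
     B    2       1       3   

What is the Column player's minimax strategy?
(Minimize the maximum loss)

Column should play X, value = 2

Work:
Column player minimizes Row's maximum payoff:
Column X: max payoff to Row = 2
Column Y: max payoff to Row = 4
Column Z: max payoff to Row = 5
Minimum is 2, achieved by column X.
Minimax strategy: X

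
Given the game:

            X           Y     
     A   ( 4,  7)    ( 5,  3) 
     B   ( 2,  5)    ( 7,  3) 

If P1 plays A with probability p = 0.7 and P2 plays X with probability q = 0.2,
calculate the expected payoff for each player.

E[P1] = 5.16, E[P2] = 3.68

Work:
E[P1] = p·q·π₁(A,X) + p·(1-q)·π₁(A,Y) + (1-p)·q·π₁(B,X) + (1-p)·(1-q)·π₁(B,Y)
= 0.7·0.2·4 + 0.7·0.8·5 + 0.3·0.2·2 + 0.3·0.8·7
= 5.16

E[P2] = 3.68 (similar calculation)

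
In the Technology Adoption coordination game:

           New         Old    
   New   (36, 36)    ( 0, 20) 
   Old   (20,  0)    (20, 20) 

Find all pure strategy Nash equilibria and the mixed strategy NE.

Pure NE: (New, New) and (Old, Old); Mixed NE: p = 0.5556, q = 0.5556

Work:
Check pure NE:
(New, New): (36, 36) - no unilateral deviation beneficial
(Old, Old): (20, 20) - no unilateral deviation beneficial
Mixed NE: P1 plays New with p = 0.5556, P2 plays New with q = 0.5556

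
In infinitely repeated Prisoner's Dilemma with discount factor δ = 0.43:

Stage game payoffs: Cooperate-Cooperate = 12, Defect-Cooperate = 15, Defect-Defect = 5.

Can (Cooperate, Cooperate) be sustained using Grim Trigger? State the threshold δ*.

δ* = 0.3; since δ = 0.43 ≥ 0.3, cooperation can be sustained

Work:
For Grim Trigger:
Cooperate forever: 12/(1-δ)
Defect then punished: 15 + 5·δ/(1-δ)
Need: 12/(1-δ) ≥ 15 + 5·δ/(1-δ)
Solving: δ ≥ (T-R)/(T-P) = (15-12)/(15-5) = 0.3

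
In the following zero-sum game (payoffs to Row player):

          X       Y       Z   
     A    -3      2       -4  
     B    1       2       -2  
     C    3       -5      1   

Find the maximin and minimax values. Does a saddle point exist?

Maximin = -2, Minimax = 1, Saddle: False

Work:
Row minimums: [-4, -2, -5] → maximin = -2
Column maximums: [3, 2, 1] → minimax = 1
No saddle point (maximin ≠ minimax). Mixed strategy needed.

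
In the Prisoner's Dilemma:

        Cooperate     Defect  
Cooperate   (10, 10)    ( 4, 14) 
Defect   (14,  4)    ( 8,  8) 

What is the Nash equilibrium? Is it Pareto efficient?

(Defect, Defect) is NE; not Pareto efficient

Work:
Defect dominates Cooperate for both players:
If P2 cooperates: Defect (14) > Cooperate (10)
If P2 defects: Defect (8) > Cooperate (4)
NE: (Defect, Defect) with payoff (8, 8)
But (Cooperate, Cooperate) = (10, 10) Pareto dominates (8, 8)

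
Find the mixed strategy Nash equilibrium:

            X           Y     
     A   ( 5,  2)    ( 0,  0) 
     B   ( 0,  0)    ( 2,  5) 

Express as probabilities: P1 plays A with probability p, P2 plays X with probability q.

p = 0.7143, q = 0.2857

Work:
Find probabilities that make opponent indifferent:
P2 chooses q to make P1 indifferent between A and B
P1 chooses p to make P2 indifferent between X and Y
Mixed NE: P1 plays (A: 0.7143, B: 0.2857), P2 plays (X: 0.2857, Y: 0.7143)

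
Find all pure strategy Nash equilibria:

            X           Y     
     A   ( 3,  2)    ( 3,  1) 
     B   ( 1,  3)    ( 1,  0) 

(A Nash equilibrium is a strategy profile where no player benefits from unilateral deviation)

Nash equilibrium: (A, X)

Work:
Best responses:
  P1 vs X: payoffs [3, 1] → best response A (payoff 3)
  P1 vs Y: payoffs [3, 1] → best response A (payoff 3)
  P2 vs A: payoffs [2, 1] → best response X (payoff 2)
  P2 vs B: payoffs [3, 0] → best response X (payoff 3)
Mutual best responses: (A,X) → Nash equilibria.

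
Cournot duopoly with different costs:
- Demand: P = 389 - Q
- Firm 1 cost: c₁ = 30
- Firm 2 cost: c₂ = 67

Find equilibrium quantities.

q₁* = 132.0, q₂* = 95.0

Work:
Reaction: q₁ = (389 - 30 - q₂)/2
Reaction: q₂ = (389 - 67 - q₁)/2
Solve simultaneously:
q₁* = (389 - 2×30 + 67)/3 = 132.0
q₂* = (389 - 2×67 + 30)/3 = 95.0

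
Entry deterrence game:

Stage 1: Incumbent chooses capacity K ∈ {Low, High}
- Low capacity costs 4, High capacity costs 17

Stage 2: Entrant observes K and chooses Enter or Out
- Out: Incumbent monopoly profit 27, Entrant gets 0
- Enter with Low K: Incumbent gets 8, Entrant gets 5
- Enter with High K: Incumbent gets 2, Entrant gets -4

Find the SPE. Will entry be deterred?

SPE: (High, Enter|Low, Out|High); Entry deterred. Incumbent net profit = 10

Work:
After Low K: Entrant enters (5 > 0)
After High K: Entrant stays out (-4 < 0)
Incumbent: Low → 8−4=4, High → 27−17=10
Incumbent chooses High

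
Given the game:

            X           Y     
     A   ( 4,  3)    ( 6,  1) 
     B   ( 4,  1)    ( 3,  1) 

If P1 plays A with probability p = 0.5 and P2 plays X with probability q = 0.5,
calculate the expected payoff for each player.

E[P1] = 4.25, E[P2] = 1.5

Work:
E[P1] = p·q·π₁(A,X) + p·(1-q)·π₁(A,Y) + (1-p)·q·π₁(B,X) + (1-p)·(1-q)·π₁(B,Y)
= 0.5·0.5·4 + 0.5·0.5·6 + 0.5·0.5·4 + 0.5·0.5·3
= 4.25

E[P2] = 1.5 (similar calculation)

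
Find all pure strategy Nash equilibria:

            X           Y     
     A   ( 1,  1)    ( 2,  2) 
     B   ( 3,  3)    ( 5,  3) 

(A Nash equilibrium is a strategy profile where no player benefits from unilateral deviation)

Nash equilibrium: (B, X), (B, Y)

Work:
Best responses:
  P1 vs X: payoffs [1, 3] → best response B (payoff 3)
  P1 vs Y: payoffs [2, 5] → best response B (payoff 5)
  P2 vs A: payoffs [1, 2] → best response Y (payoff 2)
  P2 vs B: payoffs [3, 3] → best response X/Y (payoff 3)
Mutual best responses: (B,X), (B,Y) → Nash equilibria.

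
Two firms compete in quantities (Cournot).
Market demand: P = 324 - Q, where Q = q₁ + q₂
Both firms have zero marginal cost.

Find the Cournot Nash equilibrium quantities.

q₁* = q₂* = 108.0; P* = 108.0

Work:
Profit: π_i = P·q_i = (a - q_i - q_j)·q_i
FOC: ∂π_i/∂q_i = a - 2q_i - q_j = 0
Reaction function: q_i = (324 - q_j)/2
Symmetry: q* = 324/3 = 108.0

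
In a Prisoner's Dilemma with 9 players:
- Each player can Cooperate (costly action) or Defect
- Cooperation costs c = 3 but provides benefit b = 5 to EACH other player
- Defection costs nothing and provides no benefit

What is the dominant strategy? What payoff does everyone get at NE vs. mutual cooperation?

Dominant: Defect; NE payoff = 0; Coop payoff = 37

Work:
Defect dominates (saves cost c = 3, benefit to others is external)
NE: All defect → everyone gets 0
If all cooperate: each receives (8)×5 - 3 = 37
Social dilemma: 37 > 0 but NE gives 0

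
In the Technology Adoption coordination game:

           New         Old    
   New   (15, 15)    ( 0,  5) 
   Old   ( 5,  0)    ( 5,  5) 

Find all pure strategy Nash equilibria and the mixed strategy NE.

Pure NE: (New, New) and (Old, Old); Mixed NE: p = 0.3333, q = 0.3333

Work:
Check pure NE:
(New, New): (15, 15) - no unilateral deviation beneficial
(Old, Old): (5, 5) - no unilateral deviation beneficial
Mixed NE: P1 plays New with p = 0.3333, P2 plays New with q = 0.3333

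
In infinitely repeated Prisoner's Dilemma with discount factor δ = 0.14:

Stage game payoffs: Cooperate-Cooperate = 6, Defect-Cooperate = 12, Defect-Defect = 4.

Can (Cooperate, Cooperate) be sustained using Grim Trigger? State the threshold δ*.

δ* = 0.75; since δ = 0.14 < 0.75, cooperation cannot be sustained

Work:
For Grim Trigger:
Cooperate forever: 6/(1-δ)
Defect then punished: 12 + 4·δ/(1-δ)
Need: 6/(1-δ) ≥ 12 + 4·δ/(1-δ)
Solving: δ ≥ (T-R)/(T-P) = (12-6)/(12-4) = 0.75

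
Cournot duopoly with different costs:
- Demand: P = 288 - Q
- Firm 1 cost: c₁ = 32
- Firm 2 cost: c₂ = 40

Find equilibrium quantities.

q₁* = 88.0, q₂* = 80.0

Work:
Reaction: q₁ = (288 - 32 - q₂)/2
Reaction: q₂ = (288 - 40 - q₁)/2
Solve simultaneously:
q₁* = (288 - 2×32 + 40)/3 = 88.0
q₂* = (288 - 2×40 + 32)/3 = 80.0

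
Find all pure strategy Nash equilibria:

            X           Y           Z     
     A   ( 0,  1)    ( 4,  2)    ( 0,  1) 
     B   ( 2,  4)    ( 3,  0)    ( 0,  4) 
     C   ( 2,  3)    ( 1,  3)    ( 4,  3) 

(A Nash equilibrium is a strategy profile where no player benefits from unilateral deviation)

Nash equilibrium: (A, Y), (B, X), (C, X), (C, Z)

Work:
Best responses:
  P1 vs X: payoffs [0, 2, 2] → best response B/C (payoff 2)
  P1 vs Y: payoffs [4, 3, 1] → best response A (payoff 4)
  P1 vs Z: payoffs [0, 0, 4] → best response C (payoff 4)
  P2 vs A: payoffs [1, 2, 1] → best response Y (payoff 2)
  P2 vs B: payoffs [4, 0, 4] → best response X/Z (payoff 4)
  P2 vs C: payoffs [3, 3, 3] → best response X/Y/Z (payoff 3)
Mutual best responses: (A,Y), (B,X), (C,X), (C,Z) → Nash equilibria.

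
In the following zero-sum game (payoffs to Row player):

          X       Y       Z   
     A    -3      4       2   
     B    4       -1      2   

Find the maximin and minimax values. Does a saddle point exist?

Maximin = -1, Minimax = 2, Saddle: False

Work:
Row minimums: [-3, -1] → maximin = -1
Column maximums: [4, 4, 2] → minimax = 2
No saddle point (maximin ≠ minimax). Mixed strategy needed.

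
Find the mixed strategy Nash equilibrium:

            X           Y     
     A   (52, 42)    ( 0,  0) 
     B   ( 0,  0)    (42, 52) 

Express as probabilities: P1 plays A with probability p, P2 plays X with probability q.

p = 0.5532, q = 0.4468

Work:
Find probabilities that make opponent indifferent:
P2 chooses q to make P1 indifferent between A and B
P1 chooses p to make P2 indifferent between X and Y
Mixed NE: P1 plays (A: 0.5532, B: 0.4468), P2 plays (X: 0.4468, Y: 0.5532)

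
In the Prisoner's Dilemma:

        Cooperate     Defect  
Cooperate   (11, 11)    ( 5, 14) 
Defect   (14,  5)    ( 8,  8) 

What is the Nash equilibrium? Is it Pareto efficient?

(Defect, Defect) is NE; not Pareto efficient

Work:
Defect dominates Cooperate for both players:
If P2 cooperates: Defect (14) > Cooperate (11)
If P2 defects: Defect (8) > Cooperate (5)
NE: (Defect, Defect) with payoff (8, 8)
But (Cooperate, Cooperate) = (11, 11) Pareto dominates (8, 8)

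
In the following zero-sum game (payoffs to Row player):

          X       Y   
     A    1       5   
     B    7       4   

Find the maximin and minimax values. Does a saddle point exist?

Maximin = 4, Minimax = 5, Saddle: False

Work:
Row minimums: [1, 4] → maximin = 4
Column maximums: [7, 5] → minimax = 5
No saddle point (maximin ≠ minimax). Mixed strategy needed.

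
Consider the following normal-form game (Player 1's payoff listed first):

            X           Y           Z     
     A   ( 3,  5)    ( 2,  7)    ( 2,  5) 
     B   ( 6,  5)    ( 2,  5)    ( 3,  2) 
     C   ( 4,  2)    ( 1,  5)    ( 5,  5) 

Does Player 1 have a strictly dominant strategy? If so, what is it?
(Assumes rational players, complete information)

No strictly dominant strategy exists for Player 1

Work:
A strategy strictly dominates another if it gives a strictly higher payoff against every opponent action. Compare each pair of P1's strategies column-by-column:
  A vs B: [3 vs 6, 2 vs 2, 2 vs 3] → A does not strictly dominate B (column X: 3 ≤ 6)
  A vs C: [3 vs 4, 2 vs 1, 2 vs 5] → A does not strictly dominate C (column X: 3 ≤ 4)
  B vs A: [6 vs 3, 2 vs 2, 3 vs 2] → B does not strictly dominate A (column Y: 2 ≤ 2)
  B vs C: [6 vs 4, 2 vs 1, 3 vs 5] → B does not strictly dominate C (column Z: 3 ≤ 5)
  C vs A: [4 vs 3, 1 vs 2, 5 vs 2] → C does not strictly dominate A (column Y: 1 ≤ 2)
  C vs B: [4 vs 6, 1 vs 2, 5 vs 3] → C does not strictly dominate B (column X: 4 ≤ 6)
No single strategy strictly dominates all others → no strictly dominant strategy.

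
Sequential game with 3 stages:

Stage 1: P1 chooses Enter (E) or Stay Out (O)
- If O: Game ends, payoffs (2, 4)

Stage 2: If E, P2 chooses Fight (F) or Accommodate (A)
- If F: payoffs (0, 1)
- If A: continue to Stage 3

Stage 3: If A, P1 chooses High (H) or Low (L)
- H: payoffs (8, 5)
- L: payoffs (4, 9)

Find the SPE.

SPE: (E, A, H); Outcome (8, 5)

Work:
Stage 3: P1 chooses H (8 vs 4)
Stage 2: P2: F->1, A->5 (anticipating H). Choose A
Stage 1: P1: O->2, E->8 (anticipating A, H). Choose E
SPE path: E -> A -> H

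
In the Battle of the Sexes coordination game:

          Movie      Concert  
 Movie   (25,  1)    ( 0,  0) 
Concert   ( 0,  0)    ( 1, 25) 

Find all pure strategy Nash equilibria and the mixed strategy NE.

Pure NE: (Movie, Movie) and (Concert, Concert); Mixed NE: p = 0.9615, q = 0.0385

Work:
Check pure NE:
(Movie, Movie): (25, 1) - no unilateral deviation beneficial
(Concert, Concert): (1, 25) - no unilateral deviation beneficial
Mixed NE: P1 plays Movie with p = 0.9615, P2 plays Movie with q = 0.0385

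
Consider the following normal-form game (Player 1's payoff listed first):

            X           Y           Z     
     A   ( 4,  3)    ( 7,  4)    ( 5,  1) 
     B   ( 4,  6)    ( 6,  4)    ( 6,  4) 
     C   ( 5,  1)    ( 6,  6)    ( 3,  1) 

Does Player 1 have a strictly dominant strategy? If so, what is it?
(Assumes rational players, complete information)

No strictly dominant strategy exists for Player 1

Work:
A strategy strictly dominates another if it gives a strictly higher payoff against every opponent action. Compare each pair of P1's strategies column-by-column:
  A vs B: [4 vs 4, 7 vs 6, 5 vs 6] → A does not strictly dominate B (column X: 4 ≤ 4)
  A vs C: [4 vs 5, 7 vs 6, 5 vs 3] → A does not strictly dominate C (column X: 4 ≤ 5)
  B vs A: [4 vs 4, 6 vs 7, 6 vs 5] → B does not strictly dominate A (column X: 4 ≤ 4)
  B vs C: [4 vs 5, 6 vs 6, 6 vs 3] → B does not strictly dominate C (column X: 4 ≤ 5)
  C vs A: [5 vs 4, 6 vs 7, 3 vs 5] → C does not strictly dominate A (column Y: 6 ≤ 7)
  C vs B: [5 vs 4, 6 vs 6, 3 vs 6] → C does not strictly dominate B (column Y: 6 ≤ 6)
No single strategy strictly dominates all others → no strictly dominant strategy.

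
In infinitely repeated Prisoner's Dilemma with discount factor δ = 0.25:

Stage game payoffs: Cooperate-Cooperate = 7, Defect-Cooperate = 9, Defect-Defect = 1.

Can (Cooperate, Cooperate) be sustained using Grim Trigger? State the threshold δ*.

δ* = 0.25; since δ = 0.25 ≥ 0.25, cooperation can be sustained

Work:
For Grim Trigger:
Cooperate forever: 7/(1-δ)
Defect then punished: 9 + 1·δ/(1-δ)
Need: 7/(1-δ) ≥ 9 + 1·δ/(1-δ)
Solving: δ ≥ (T-R)/(T-P) = (9-7)/(9-1) = 0.25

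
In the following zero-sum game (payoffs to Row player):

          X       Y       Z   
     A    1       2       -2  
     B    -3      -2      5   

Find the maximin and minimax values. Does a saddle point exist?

Maximin = -2, Minimax = 1, Saddle: False

Work:
Row minimums: [-2, -3] → maximin = -2
Column maximums: [1, 2, 5] → minimax = 1
No saddle point (maximin ≠ minimax). Mixed strategy needed.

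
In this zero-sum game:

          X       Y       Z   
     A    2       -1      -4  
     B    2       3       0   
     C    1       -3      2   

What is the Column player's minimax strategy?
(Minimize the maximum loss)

Column should play X or Z (all achieve the minimum), value = 2

Work:
Column player minimizes Row's maximum payoff:
Column X: max payoff to Row = 2
Column Y: max payoff to Row = 3
Column Z: max payoff to Row = 2
Minimum is 2, achieved by columns X, Z (tied).
Each of X or Z is a minimax strategy.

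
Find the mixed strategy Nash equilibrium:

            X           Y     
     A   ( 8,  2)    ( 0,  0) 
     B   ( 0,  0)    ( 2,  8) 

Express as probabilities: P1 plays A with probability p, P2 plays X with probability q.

p = 0.8, q = 0.2

Work:
Find probabilities that make opponent indifferent:
P2 chooses q to make P1 indifferent between A and B
P1 chooses p to make P2 indifferent between X and Y
Mixed NE: P1 plays (A: 0.8, B: 0.2), P2 plays (X: 0.2, Y: 0.8)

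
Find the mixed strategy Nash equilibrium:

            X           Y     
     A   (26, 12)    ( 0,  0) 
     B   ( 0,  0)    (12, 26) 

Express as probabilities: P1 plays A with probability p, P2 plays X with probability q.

p = 0.6842, q = 0.3158

Work:
Find probabilities that make opponent indifferent:
P2 chooses q to make P1 indifferent between A and B
P1 chooses p to make P2 indifferent between X and Y
Mixed NE: P1 plays (A: 0.6842, B: 0.3158), P2 plays (X: 0.3158, Y: 0.6842)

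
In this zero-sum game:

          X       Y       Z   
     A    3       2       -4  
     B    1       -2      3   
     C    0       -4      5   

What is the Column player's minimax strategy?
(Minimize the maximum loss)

Column should play Y, value = 2

Work:
Column player minimizes Row's maximum payoff:
Column X: max payoff to Row = 3
Column Y: max payoff to Row = 2
Column Z: max payoff to Row = 5
Minimum is 2, achieved by column Y.
Minimax strategy: Y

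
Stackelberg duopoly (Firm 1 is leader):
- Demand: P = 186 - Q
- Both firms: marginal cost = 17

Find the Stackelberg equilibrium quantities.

q₁* (leader) = 84.5, q₂* (follower) = 42.25

Work:
Follower's reaction: q₂ = (a - c - q₁)/2
Leader substitutes: π₁ = q₁·(a - q₁ - (a-c-q₁)/2 - c)
FOC: q₁* = (186 - 17)/2 = 84.50
Then: q₂* = (186 - 17 - 84.5)/2 = 42.25
Leader has first-mover advantage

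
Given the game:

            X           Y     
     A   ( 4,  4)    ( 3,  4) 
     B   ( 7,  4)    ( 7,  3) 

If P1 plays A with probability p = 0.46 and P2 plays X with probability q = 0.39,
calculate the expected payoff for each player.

E[P1] = 5.3394, E[P2] = 3.6706

Work:
E[P1] = p·q·π₁(A,X) + p·(1-q)·π₁(A,Y) + (1-p)·q·π₁(B,X) + (1-p)·(1-q)·π₁(B,Y)
= 0.46·0.39·4 + 0.46·0.61·3 + 0.54·0.39·7 + 0.54·0.61·7
= 5.3394

E[P2] = 3.6706 (similar calculation)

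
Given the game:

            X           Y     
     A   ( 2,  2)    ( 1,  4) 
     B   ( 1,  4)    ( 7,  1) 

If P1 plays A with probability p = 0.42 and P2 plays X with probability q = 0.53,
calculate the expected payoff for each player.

E[P1] = 2.8582, E[P2] = 2.737

Work:
E[P1] = p·q·π₁(A,X) + p·(1-q)·π₁(A,Y) + (1-p)·q·π₁(B,X) + (1-p)·(1-q)·π₁(B,Y)
= 0.42·0.53·2 + 0.42·0.47·1 + 0.58·0.53·1 + 0.58·0.47·7
= 2.8582

E[P2] = 2.737 (similar calculation)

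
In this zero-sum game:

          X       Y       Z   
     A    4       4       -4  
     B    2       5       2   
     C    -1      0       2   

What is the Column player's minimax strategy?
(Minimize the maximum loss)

Column should play Z, value = 2

Work:
Column player minimizes Row's maximum payoff:
Column X: max payoff to Row = 4
Column Y: max payoff to Row = 5
Column Z: max payoff to Row = 2
Minimum is 2, achieved by column Z.
Minimax strategy: Z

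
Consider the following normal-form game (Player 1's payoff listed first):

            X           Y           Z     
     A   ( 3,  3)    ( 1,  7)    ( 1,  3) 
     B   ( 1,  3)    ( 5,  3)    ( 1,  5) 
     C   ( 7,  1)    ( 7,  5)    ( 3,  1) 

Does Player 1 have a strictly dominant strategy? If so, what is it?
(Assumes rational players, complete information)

Yes, Player 1's strictly dominant strategy is C

Work:
A strategy strictly dominates another if it gives a strictly higher payoff against every opponent action. Compare each pair of P1's strategies column-by-column:
  A vs B: [3 vs 1, 1 vs 5, 1 vs 1] → A does not strictly dominate B (column Y: 1 ≤ 5)
  A vs C: [3 vs 7, 1 vs 7, 1 vs 3] → A does not strictly dominate C (column X: 3 ≤ 7)
  B vs A: [1 vs 3, 5 vs 1, 1 vs 1] → B does not strictly dominate A (column X: 1 ≤ 3)
  B vs C: [1 vs 7, 5 vs 7, 1 vs 3] → B does not strictly dominate C (column X: 1 ≤ 7)
  C vs A: [7 vs 3, 7 vs 1, 3 vs 1] → C strictly dominates A
  C vs B: [7 vs 1, 7 vs 5, 3 vs 1] → C strictly dominates B
C strictly dominates every other strategy → strictly dominant.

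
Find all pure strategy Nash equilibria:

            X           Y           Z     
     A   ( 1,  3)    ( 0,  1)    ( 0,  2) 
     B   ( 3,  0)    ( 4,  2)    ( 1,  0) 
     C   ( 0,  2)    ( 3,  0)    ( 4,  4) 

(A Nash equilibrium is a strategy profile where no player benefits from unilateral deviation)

Nash equilibrium: (B, Y), (C, Z)

Work:
Best responses:
  P1 vs X: payoffs [1, 3, 0] → best response B (payoff 3)
  P1 vs Y: payoffs [0, 4, 3] → best response B (payoff 4)
  P1 vs Z: payoffs [0, 1, 4] → best response C (payoff 4)
  P2 vs A: payoffs [3, 1, 2] → best response X (payoff 3)
  P2 vs B: payoffs [0, 2, 0] → best response Y (payoff 2)
  P2 vs C: payoffs [2, 0, 4] → best response Z (payoff 4)
Mutual best responses: (B,Y), (C,Z) → Nash equilibria.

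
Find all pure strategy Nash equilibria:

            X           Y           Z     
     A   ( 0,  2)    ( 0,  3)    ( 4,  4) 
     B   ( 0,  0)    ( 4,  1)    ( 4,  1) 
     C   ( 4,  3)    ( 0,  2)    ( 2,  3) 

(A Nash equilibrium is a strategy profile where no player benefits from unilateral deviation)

Nash equilibrium: (A, Z), (B, Y), (B, Z), (C, X)

Work:
Best responses:
  P1 vs X: payoffs [0, 0, 4] → best response C (payoff 4)
  P1 vs Y: payoffs [0, 4, 0] → best response B (payoff 4)
  P1 vs Z: payoffs [4, 4, 2] → best response A/B (payoff 4)
  P2 vs A: payoffs [2, 3, 4] → best response Z (payoff 4)
  P2 vs B: payoffs [0, 1, 1] → best response Y/Z (payoff 1)
  P2 vs C: payoffs [3, 2, 3] → best response X/Z (payoff 3)
Mutual best responses: (A,Z), (B,Y), (B,Z), (C,X) → Nash equilibria.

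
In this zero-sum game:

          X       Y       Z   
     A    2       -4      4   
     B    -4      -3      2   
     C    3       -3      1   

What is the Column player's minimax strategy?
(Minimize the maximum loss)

Column should play Y, value = -3

Work:
Column player minimizes Row's maximum payoff:
Column X: max payoff to Row = 3
Column Y: max payoff to Row = -3
Column Z: max payoff to Row = 4
Minimum is -3, achieved by column Y.
Minimax strategy: Y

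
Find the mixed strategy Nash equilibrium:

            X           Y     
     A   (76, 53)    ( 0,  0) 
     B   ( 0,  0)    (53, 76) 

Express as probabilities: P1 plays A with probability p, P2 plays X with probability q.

p = 0.5891, q = 0.4109

Work:
Find probabilities that make opponent indifferent:
P2 chooses q to make P1 indifferent between A and B
P1 chooses p to make P2 indifferent between X and Y
Mixed NE: P1 plays (A: 0.5891, B: 0.4109), P2 plays (X: 0.4109, Y: 0.5891)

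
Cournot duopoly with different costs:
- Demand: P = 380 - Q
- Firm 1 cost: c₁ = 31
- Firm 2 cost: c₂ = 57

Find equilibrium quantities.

q₁* = 125.0, q₂* = 99.0

Work:
Reaction: q₁ = (380 - 31 - q₂)/2
Reaction: q₂ = (380 - 57 - q₁)/2
Solve simultaneously:
q₁* = (380 - 2×31 + 57)/3 = 125.0
q₂* = (380 - 2×57 + 31)/3 = 99.0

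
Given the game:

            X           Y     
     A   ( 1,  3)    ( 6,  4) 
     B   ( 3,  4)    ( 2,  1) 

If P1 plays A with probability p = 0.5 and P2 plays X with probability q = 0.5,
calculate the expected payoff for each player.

E[P1] = 3.0, E[P2] = 3.0

Work:
E[P1] = p·q·π₁(A,X) + p·(1-q)·π₁(A,Y) + (1-p)·q·π₁(B,X) + (1-p)·(1-q)·π₁(B,Y)
= 0.5·0.5·1 + 0.5·0.5·6 + 0.5·0.5·3 + 0.5·0.5·2
= 3.0

E[P2] = 3.0 (similar calculation)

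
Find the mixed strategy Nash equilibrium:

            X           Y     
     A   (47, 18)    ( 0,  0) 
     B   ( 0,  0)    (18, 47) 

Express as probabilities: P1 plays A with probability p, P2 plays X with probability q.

p = 0.7231, q = 0.2769

Work:
Find probabilities that make opponent indifferent:
P2 chooses q to make P1 indifferent between A and B
P1 chooses p to make P2 indifferent between X and Y
Mixed NE: P1 plays (A: 0.7231, B: 0.2769), P2 plays (X: 0.2769, Y: 0.7231)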